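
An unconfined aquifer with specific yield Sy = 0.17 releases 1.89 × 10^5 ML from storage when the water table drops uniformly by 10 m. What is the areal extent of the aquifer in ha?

A ≈ 11100 ha

ΔV = 1.89 × 10^5 ML = 1.89 × 10^8 m³
A = ΔV / (Sy × Δh) = 1.89 × 10^8 / (0.17 × 10) = 1.112 × 10^8 m²
A = 1.112 × 10^8 m² = 11120 ha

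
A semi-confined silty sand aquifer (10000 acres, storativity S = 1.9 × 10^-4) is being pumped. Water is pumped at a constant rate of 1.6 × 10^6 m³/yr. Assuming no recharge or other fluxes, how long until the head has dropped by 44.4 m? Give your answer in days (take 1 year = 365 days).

t ≈ 77.9 days

A = 10000 acres = 4.047 × 10^7 m²
ΔV = S × A × Δh = 1.9 × 10^-4 × 4.047 × 10^7 × 44.4 = 3.414 × 10^5 m³
Q = 1.6 × 10^6 m³/yr = 4384 m³/d
t = ΔV / Q = 3.414 × 10^5 m³ / 4384 m³/d = 77.88 d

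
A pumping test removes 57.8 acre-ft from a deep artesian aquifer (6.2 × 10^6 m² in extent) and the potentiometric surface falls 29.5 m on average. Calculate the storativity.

ΔV = 57.8 acre-ft = 71300 m³
S = ΔV / (A × Δh) = 71300 m³ / (6.2 × 10^6 m² × 29.5 m) = 3.898 × 10^-4

S ≈ 3.9 × 10^-4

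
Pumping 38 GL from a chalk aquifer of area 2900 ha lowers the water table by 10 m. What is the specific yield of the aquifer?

Sy ≈ 0.13

A = 2900 ha = 2.9 × 10^7 m²
ΔV = 38 GL = 3.8 × 10^7 m³
Sy = ΔV / (A × Δh) = 3.8 × 10^7 m³ / (2.9 × 10^7 m² × 10 m) = 0.131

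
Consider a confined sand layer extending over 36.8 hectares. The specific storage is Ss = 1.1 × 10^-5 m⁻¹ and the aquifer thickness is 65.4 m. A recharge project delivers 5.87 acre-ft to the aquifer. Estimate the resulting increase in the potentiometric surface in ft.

S = Ss × b = 1.1 × 10^-5 m⁻¹ × 65.4 m = 7.194 × 10^-4
A = 36.8 hectares = 3.68 × 10^5 m²
ΔV = 5.87 acre-ft = 7241 m³
Δh = ΔV / (S × A) = 7241 m³ / (7.194 × 10^-4 × 3.68 × 10^5 m²) = 27.35 m
Δh = 27.35 m = 89.73 ft

Δh ≈ 89.7 ft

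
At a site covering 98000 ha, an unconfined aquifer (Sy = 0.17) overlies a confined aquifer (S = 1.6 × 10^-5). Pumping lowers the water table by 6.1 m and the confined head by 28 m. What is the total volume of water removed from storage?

A = 98000 ha = 9.8 × 10^8 m²
Unconfined: ΔV_u = Sy × A × Δh_u = 0.17 × 9.8 × 10^8 × 6.1 = 1.016 × 10^9 m³
Confined: ΔV_c = S × A × Δh_c = 1.6 × 10^-5 × 9.8 × 10^8 × 28 = 4.39 × 10^5 m³
Total ΔV = 1.016 × 10^9 + 4.39 × 10^5 = 1.017 × 10^9 m³

ΔV ≈ 1.02 × 10^9 m³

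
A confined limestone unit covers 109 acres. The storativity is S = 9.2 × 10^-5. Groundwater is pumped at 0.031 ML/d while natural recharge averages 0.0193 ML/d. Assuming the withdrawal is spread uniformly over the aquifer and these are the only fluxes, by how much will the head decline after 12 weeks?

A = 109 acres = 4.411 × 10^5 m²
Net abstraction = 0.031 − 0.0193 = 0.0117 ML/d
Q_net = 0.0117 ML/d = 11.7 m³/d
t = 12 weeks = 84 d
ΔV = Q × t = 11.7 m³/d × 84 d = 982.8 m³
Δh = ΔV / (S × A) = 982.8 / (9.2 × 10^-5 × 4.411 × 10^5) = 24.22 m

Δh ≈ 24.2 m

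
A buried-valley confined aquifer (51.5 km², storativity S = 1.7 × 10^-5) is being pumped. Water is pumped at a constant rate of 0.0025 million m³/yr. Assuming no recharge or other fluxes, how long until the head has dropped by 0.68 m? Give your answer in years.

t ≈ 0.238 years

A = 51.5 km² = 5.15 × 10^7 m²
ΔV = S × A × Δh = 1.7 × 10^-5 × 5.15 × 10^7 × 0.68 = 595.3 m³
Q = 0.0025 million m³/yr = 6.849 m³/d
t = ΔV / Q = 595.3 m³ / 6.849 m³/d = 86.92 d
t = 86.92 d ≈ 0.2381 years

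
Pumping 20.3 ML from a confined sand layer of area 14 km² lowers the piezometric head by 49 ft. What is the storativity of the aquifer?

S ≈ 9.7 × 10^-5

A = 14 km² = 1.4 × 10^7 m²
Δh = 49 ft = 14.94 m
ΔV = 20.3 ML = 20300 m³
S = ΔV / (A × Δh) = 20300 m³ / (1.4 × 10^7 m² × 14.94 m) = 9.709 × 10^-5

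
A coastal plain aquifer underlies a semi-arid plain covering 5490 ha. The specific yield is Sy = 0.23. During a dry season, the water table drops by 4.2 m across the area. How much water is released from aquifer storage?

A = 5490 ha = 5.49 × 10^7 m²
ΔV = Sy × A × Δh = 0.23 × 5.49 × 10^7 m² × 4.2 m = 5.303 × 10^7 m³

ΔV ≈ 5.3 × 10^7 m³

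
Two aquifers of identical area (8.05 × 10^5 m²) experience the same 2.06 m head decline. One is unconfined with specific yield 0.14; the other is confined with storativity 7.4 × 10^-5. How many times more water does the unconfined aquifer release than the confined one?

ΔV_u / ΔV_c ≈ 1890

Unconfined: ΔV_u = Sy × A × Δh = 0.14 × 8.05 × 10^5 × 2.06 = 2.322 × 10^5 m³
Confined: ΔV_c = S × A × Δh = 7.4 × 10^-5 × 8.05 × 10^5 × 2.06 = 122.7 m³
Ratio = ΔV_u / ΔV_c = Sy / S = 0.14 / 7.4 × 10^-5 = 1892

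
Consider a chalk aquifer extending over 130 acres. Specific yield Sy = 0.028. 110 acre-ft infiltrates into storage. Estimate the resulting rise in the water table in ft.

Δh ≈ 30.2 ft

A = 130 acres = 5.261 × 10^5 m²
ΔV = 110 acre-ft = 1.357 × 10^5 m³
Δh = ΔV / (Sy × A) = 1.357 × 10^5 m³ / (0.028 × 5.261 × 10^5 m²) = 9.211 m
Δh = 9.211 m = 30.22 ft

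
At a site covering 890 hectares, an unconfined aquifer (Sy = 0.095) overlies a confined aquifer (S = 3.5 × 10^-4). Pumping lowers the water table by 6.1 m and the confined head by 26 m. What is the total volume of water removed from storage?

A = 890 hectares = 8.9 × 10^6 m²
Unconfined: ΔV_u = Sy × A × Δh_u = 0.095 × 8.9 × 10^6 × 6.1 = 5.158 × 10^6 m³
Confined: ΔV_c = S × A × Δh_c = 3.5 × 10^-4 × 8.9 × 10^6 × 26 = 80990 m³
Total ΔV = 5.158 × 10^6 + 80990 = 5.239 × 10^6 m³

ΔV ≈ 5.24 × 10^6 m³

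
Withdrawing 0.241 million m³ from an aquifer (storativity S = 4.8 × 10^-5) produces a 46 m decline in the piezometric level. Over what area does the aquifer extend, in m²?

ΔV = 0.241 million m³ = 2.41 × 10^5 m³
A = ΔV / (S × Δh) = 2.41 × 10^5 / (4.8 × 10^-5 × 46) = 1.091 × 10^8 m²

A ≈ 1.09 × 10^8 m²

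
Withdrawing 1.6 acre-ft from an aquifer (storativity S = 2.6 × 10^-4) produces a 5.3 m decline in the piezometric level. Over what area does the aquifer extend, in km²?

A ≈ 1.43 km²

ΔV = 1.6 acre-ft = 1974 m³
A = ΔV / (S × Δh) = 1974 / (2.6 × 10^-4 × 5.3) = 1.432 × 10^6 m²
A = 1.432 × 10^6 m² = 1.432 km²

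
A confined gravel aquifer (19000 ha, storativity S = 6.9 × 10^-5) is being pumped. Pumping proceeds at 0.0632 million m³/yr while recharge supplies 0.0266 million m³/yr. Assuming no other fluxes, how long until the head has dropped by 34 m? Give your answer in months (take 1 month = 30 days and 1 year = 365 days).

A = 19000 ha = 1.9 × 10^8 m²
ΔV = S × A × Δh = 6.9 × 10^-5 × 1.9 × 10^8 × 34 = 4.457 × 10^5 m³
Net withdrawal = 0.0632 − 0.0266 = 0.0366 million m³/yr = 100.3 m³/d
t = ΔV / Q = 4.457 × 10^5 m³ / 100.3 m³/d = 4445 d
t = 4445 d ≈ 148.2 months

t ≈ 148 months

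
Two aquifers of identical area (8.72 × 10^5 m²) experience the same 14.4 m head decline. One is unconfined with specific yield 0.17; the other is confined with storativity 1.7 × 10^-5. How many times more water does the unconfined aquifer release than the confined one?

Unconfined: ΔV_u = Sy × A × Δh = 0.17 × 8.72 × 10^5 × 14.4 = 2.135 × 10^6 m³
Confined: ΔV_c = S × A × Δh = 1.7 × 10^-5 × 8.72 × 10^5 × 14.4 = 213.5 m³
Ratio = ΔV_u / ΔV_c = Sy / S = 0.17 / 1.7 × 10^-5 = 10000

ΔV_u / ΔV_c ≈ 10000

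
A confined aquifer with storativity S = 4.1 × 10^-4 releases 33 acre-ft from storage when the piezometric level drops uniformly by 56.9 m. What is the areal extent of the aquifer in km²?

ΔV = 33 acre-ft = 40700 m³
A = ΔV / (S × Δh) = 40700 / (4.1 × 10^-4 × 56.9) = 1.745 × 10^6 m²
A = 1.745 × 10^6 m² = 1.745 km²

A ≈ 1.74 km²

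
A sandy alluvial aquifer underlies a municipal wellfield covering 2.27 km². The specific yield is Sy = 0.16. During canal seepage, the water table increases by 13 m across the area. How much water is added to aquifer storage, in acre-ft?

A = 2.27 km² = 2.27 × 10^6 m²
ΔV = Sy × A × Δh = 0.16 × 2.27 × 10^6 m² × 13 m = 4.722 × 10^6 m³
ΔV = 4.722 × 10^6 m³ = 3828 acre-ft

ΔV ≈ 3830 acre-ft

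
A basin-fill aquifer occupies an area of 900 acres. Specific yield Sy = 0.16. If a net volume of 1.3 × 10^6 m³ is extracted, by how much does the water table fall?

A = 900 acres = 3.642 × 10^6 m²
Δh = ΔV / (Sy × A) = 1.3 × 10^6 m³ / (0.16 × 3.642 × 10^6 m²) = 2.231 m

Δh ≈ 2.23 m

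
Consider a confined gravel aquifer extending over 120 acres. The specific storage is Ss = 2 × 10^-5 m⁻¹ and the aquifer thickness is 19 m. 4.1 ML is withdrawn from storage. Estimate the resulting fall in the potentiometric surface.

Δh ≈ 22.2 m

S = Ss × b = 2 × 10^-5 m⁻¹ × 19 m = 3.8 × 10^-4
A = 120 acres = 4.856 × 10^5 m²
ΔV = 4.1 ML = 4100 m³
Δh = ΔV / (S × A) = 4100 m³ / (3.8 × 10^-4 × 4.856 × 10^5 m²) = 22.22 m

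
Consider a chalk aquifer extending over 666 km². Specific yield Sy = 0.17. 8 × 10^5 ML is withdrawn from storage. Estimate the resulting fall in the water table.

A = 666 km² = 6.66 × 10^8 m²
ΔV = 8 × 10^5 ML = 8 × 10^8 m³
Δh = ΔV / (Sy × A) = 8 × 10^8 m³ / (0.17 × 6.66 × 10^8 m²) = 7.066 m

Δh ≈ 7.07 m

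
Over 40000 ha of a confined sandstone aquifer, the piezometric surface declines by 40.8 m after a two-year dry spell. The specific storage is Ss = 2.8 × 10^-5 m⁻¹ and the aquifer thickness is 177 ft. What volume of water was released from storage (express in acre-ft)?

ΔV ≈ 20000 acre-ft

b = 177 ft = 53.95 m
S = Ss × b = 2.8 × 10^-5 m⁻¹ × 53.95 m = 1.511 × 10^-3
A = 40000 ha = 4 × 10^8 m²
ΔV = S × A × Δh = 0.001511 × 4 × 10^8 m² × 40.8 m = 2.465 × 10^7 m³
ΔV = 2.465 × 10^7 m³ = 19990 acre-ft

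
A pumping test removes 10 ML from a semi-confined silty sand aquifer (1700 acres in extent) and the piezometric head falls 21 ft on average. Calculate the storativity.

A = 1700 acres = 6.88 × 10^6 m²
Δh = 21 ft = 6.401 m
ΔV = 10 ML = 10000 m³
S = ΔV / (A × Δh) = 10000 m³ / (6.88 × 10^6 m² × 6.401 m) = 2.271 × 10^-4

S ≈ 2.3 × 10^-4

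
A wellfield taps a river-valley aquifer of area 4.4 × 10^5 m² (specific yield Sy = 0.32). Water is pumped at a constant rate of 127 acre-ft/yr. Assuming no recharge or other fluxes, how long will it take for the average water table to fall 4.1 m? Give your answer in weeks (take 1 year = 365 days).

ΔV = Sy × A × Δh = 0.32 × 4.4 × 10^5 × 4.1 = 5.773 × 10^5 m³
Q = 127 acre-ft/yr = 429.2 m³/d
t = ΔV / Q = 5.773 × 10^5 m³ / 429.2 m³/d = 1345 d
t = 1345 d ≈ 192.2 weeks

t ≈ 192 weeks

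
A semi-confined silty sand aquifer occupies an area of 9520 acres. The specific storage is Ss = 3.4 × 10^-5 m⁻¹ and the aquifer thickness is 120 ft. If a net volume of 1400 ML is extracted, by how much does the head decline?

b = 120 ft = 36.58 m
S = Ss × b = 3.4 × 10^-5 m⁻¹ × 36.58 m = 1.244 × 10^-3
A = 9520 acres = 3.853 × 10^7 m²
ΔV = 1400 ML = 1.4 × 10^6 m³
Δh = ΔV / (S × A) = 1.4 × 10^6 m³ / (0.001244 × 3.853 × 10^7 m²) = 29.22 m

Δh ≈ 29.2 m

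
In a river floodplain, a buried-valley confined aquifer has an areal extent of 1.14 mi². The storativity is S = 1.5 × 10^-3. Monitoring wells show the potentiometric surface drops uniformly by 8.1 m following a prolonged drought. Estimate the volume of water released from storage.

ΔV ≈ 35900 m³

A = 1.14 mi² = 2.953 × 10^6 m²
ΔV = S × A × Δh = 0.0015 × 2.953 × 10^6 m² × 8.1 m = 35870 m³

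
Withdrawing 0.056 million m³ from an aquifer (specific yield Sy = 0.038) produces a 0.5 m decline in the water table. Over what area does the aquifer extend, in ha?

A ≈ 295 ha

ΔV = 0.056 million m³ = 56000 m³
A = ΔV / (Sy × Δh) = 56000 / (0.038 × 0.5) = 2.947 × 10^6 m²
A = 2.947 × 10^6 m² = 294.7 ha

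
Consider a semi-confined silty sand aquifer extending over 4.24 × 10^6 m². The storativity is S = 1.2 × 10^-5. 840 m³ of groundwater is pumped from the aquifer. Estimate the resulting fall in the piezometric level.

Δh = ΔV / (S × A) = 840 m³ / (1.2 × 10^-5 × 4.24 × 10^6 m²) = 16.51 m

Δh ≈ 16.5 m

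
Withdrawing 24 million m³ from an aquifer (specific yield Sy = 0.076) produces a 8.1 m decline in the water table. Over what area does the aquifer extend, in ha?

A ≈ 3900 ha

ΔV = 24 million m³ = 2.4 × 10^7 m³
A = ΔV / (Sy × Δh) = 2.4 × 10^7 / (0.076 × 8.1) = 3.899 × 10^7 m²
A = 3.899 × 10^7 m² = 3899 ha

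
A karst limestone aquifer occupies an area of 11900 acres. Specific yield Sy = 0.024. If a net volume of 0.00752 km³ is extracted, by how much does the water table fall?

A = 11900 acres = 4.816 × 10^7 m²
ΔV = 0.00752 km³ = 7.52 × 10^6 m³
Δh = ΔV / (Sy × A) = 7.52 × 10^6 m³ / (0.024 × 4.816 × 10^7 m²) = 6.506 m

Δh ≈ 6.51 m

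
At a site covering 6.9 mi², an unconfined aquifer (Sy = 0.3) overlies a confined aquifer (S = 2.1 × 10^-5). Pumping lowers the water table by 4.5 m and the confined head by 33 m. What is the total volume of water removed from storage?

A = 6.9 mi² = 1.787 × 10^7 m²
Unconfined: ΔV_u = Sy × A × Δh_u = 0.3 × 1.787 × 10^7 × 4.5 = 2.413 × 10^7 m³
Confined: ΔV_c = S × A × Δh_c = 2.1 × 10^-5 × 1.787 × 10^7 × 33 = 12380 m³
Total ΔV = 2.413 × 10^7 + 12380 = 2.414 × 10^7 m³

ΔV ≈ 2.41 × 10^7 m³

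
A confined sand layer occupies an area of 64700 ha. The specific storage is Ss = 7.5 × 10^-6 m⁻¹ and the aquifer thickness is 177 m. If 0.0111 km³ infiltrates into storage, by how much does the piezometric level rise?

S = Ss × b = 7.5 × 10^-6 m⁻¹ × 177 m = 1.328 × 10^-3
A = 64700 ha = 6.47 × 10^8 m²
ΔV = 0.0111 km³ = 1.11 × 10^7 m³
Δh = ΔV / (S × A) = 1.11 × 10^7 m³ / (0.001328 × 6.47 × 10^8 m²) = 12.92 m

Δh ≈ 12.9 m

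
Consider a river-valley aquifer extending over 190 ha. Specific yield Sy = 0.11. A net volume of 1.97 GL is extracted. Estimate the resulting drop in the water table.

A = 190 ha = 1.9 × 10^6 m²
ΔV = 1.97 GL = 1.97 × 10^6 m³
Δh = ΔV / (Sy × A) = 1.97 × 10^6 m³ / (0.11 × 1.9 × 10^6 m²) = 9.426 m

Δh ≈ 9.43 m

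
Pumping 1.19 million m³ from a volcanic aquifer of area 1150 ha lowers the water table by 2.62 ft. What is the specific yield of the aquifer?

Sy ≈ 0.13

A = 1150 ha = 1.15 × 10^7 m²
Δh = 2.62 ft = 0.7986 m
ΔV = 1.19 million m³ = 1.19 × 10^6 m³
Sy = ΔV / (A × Δh) = 1.19 × 10^6 m³ / (1.15 × 10^7 m² × 0.7986 m) = 0.1296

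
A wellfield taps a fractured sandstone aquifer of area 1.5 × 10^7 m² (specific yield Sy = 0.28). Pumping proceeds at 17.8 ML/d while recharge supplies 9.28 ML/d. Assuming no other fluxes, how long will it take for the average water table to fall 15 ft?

Δh = 15 ft = 4.572 m
ΔV = Sy × A × Δh = 0.28 × 1.5 × 10^7 × 4.572 = 1.92 × 10^7 m³
Net withdrawal = 17.8 − 9.28 = 8.52 ML/d = 8520 m³/d
t = ΔV / Q = 1.92 × 10^7 m³ / 8520 m³/d = 2254 d

t ≈ 2250 days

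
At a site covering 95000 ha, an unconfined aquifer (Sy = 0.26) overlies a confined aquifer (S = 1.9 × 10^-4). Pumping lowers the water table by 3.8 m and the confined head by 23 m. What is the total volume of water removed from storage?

ΔV ≈ 9.43 × 10^8 m³

A = 95000 ha = 9.5 × 10^8 m²
Unconfined: ΔV_u = Sy × A × Δh_u = 0.26 × 9.5 × 10^8 × 3.8 = 9.386 × 10^8 m³
Confined: ΔV_c = S × A × Δh_c = 1.9 × 10^-4 × 9.5 × 10^8 × 23 = 4.152 × 10^6 m³
Total ΔV = 9.386 × 10^8 + 4.152 × 10^6 = 9.428 × 10^8 m³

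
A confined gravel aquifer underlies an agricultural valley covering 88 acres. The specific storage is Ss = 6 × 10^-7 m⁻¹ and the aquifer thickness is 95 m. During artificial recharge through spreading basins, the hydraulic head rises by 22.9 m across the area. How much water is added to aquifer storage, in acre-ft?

S = Ss × b = 6 × 10^-7 m⁻¹ × 95 m = 5.7 × 10^-5
A = 88 acres = 3.561 × 10^5 m²
ΔV = S × A × Δh = 5.7 × 10^-5 × 3.561 × 10^5 m² × 22.9 m = 464.8 m³
ΔV = 464.8 m³ = 0.3769 acre-ft

ΔV ≈ 0.377 acre-ft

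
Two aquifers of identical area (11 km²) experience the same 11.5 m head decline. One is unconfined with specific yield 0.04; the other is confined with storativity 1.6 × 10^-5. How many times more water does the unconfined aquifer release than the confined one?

ΔV_u / ΔV_c ≈ 2500

A = 11 km² = 1.1 × 10^7 m²
Unconfined: ΔV_u = Sy × A × Δh = 0.04 × 1.1 × 10^7 × 11.5 = 5.06 × 10^6 m³
Confined: ΔV_c = S × A × Δh = 1.6 × 10^-5 × 1.1 × 10^7 × 11.5 = 2024 m³
Ratio = ΔV_u / ΔV_c = Sy / S = 0.04 / 1.6 × 10^-5 = 2500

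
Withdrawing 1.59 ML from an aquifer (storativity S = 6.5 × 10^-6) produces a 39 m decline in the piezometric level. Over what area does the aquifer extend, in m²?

A ≈ 6.27 × 10^6 m²

ΔV = 1.59 ML = 1590 m³
A = ΔV / (S × Δh) = 1590 / (6.5 × 10^-6 × 39) = 6.272 × 10^6 m²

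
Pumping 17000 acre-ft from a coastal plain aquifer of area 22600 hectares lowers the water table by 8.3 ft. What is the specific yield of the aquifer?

Sy ≈ 0.037

A = 22600 hectares = 2.26 × 10^8 m²
Δh = 8.3 ft = 2.53 m
ΔV = 17000 acre-ft = 2.097 × 10^7 m³
Sy = ΔV / (A × Δh) = 2.097 × 10^7 m³ / (2.26 × 10^8 m² × 2.53 m) = 0.03668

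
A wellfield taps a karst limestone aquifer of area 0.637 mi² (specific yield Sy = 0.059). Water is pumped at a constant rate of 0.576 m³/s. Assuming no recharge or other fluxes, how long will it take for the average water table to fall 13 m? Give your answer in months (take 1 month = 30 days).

A = 0.637 mi² = 1.65 × 10^6 m²
ΔV = Sy × A × Δh = 0.059 × 1.65 × 10^6 × 13 = 1.265 × 10^6 m³
Q = 0.576 m³/s = 49770 m³/d
t = ΔV / Q = 1.265 × 10^6 m³ / 49770 m³/d = 25.43 d
t = 25.43 d ≈ 0.8476 months

t ≈ 0.848 months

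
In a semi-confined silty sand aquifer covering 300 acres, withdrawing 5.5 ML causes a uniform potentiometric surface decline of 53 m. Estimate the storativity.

A = 300 acres = 1.214 × 10^6 m²
ΔV = 5.5 ML = 5500 m³
S = ΔV / (A × Δh) = 5500 m³ / (1.214 × 10^6 m² × 53 m) = 8.548 × 10^-5

S ≈ 8.5 × 10^-5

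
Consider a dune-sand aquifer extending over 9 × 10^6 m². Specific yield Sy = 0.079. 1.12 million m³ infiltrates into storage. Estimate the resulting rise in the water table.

Δh ≈ 1.58 m

ΔV = 1.12 million m³ = 1.12 × 10^6 m³
Δh = ΔV / (Sy × A) = 1.12 × 10^6 m³ / (0.079 × 9 × 10^6 m²) = 1.575 m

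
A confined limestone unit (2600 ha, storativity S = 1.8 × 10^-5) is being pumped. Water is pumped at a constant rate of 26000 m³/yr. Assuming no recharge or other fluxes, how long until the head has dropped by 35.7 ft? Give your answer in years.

t ≈ 0.196 years

A = 2600 ha = 2.6 × 10^7 m²
Δh = 35.7 ft = 10.88 m
ΔV = S × A × Δh = 1.8 × 10^-5 × 2.6 × 10^7 × 10.88 = 5092 m³
Q = 26000 m³/yr = 71.23 m³/d
t = ΔV / Q = 5092 m³ / 71.23 m³/d = 71.49 d
t = 71.49 d ≈ 0.1959 years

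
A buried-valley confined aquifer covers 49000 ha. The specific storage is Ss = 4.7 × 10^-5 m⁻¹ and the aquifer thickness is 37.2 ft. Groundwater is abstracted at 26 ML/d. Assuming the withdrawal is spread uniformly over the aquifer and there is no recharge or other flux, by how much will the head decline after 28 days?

Δh ≈ 2.79 m

b = 37.2 ft = 11.34 m
S = Ss × b = 4.7 × 10^-5 m⁻¹ × 11.34 m = 5.329 × 10^-4
A = 49000 ha = 4.9 × 10^8 m²
Q = 26 ML/d = 26000 m³/d
ΔV = Q × t = 26000 m³/d × 28 d = 7.28 × 10^5 m³
Δh = ΔV / (S × A) = 7.28 × 10^5 / (5.329 × 10^-4 × 4.9 × 10^8) = 2.788 m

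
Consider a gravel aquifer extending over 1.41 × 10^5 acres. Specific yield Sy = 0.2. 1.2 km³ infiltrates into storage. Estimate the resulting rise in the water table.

A = 1.41 × 10^5 acres = 5.706 × 10^8 m²
ΔV = 1.2 km³ = 1.2 × 10^9 m³
Δh = ΔV / (Sy × A) = 1.2 × 10^9 m³ / (0.2 × 5.706 × 10^8 m²) = 10.52 m

Δh ≈ 10.5 m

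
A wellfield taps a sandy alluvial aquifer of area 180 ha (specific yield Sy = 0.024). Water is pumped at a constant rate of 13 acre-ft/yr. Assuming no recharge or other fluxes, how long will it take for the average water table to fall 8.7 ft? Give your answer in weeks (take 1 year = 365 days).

t ≈ 373 weeks

A = 180 ha = 1.8 × 10^6 m²
Δh = 8.7 ft = 2.652 m
ΔV = Sy × A × Δh = 0.024 × 1.8 × 10^6 × 2.652 = 1.146 × 10^5 m³
Q = 13 acre-ft/yr = 43.93 m³/d
t = ΔV / Q = 1.146 × 10^5 m³ / 43.93 m³/d = 2608 d
t = 2608 d ≈ 372.5 weeks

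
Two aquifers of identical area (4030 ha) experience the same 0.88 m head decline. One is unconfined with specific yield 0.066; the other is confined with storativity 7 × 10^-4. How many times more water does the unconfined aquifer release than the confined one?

ΔV_u / ΔV_c ≈ 94.3

A = 4030 ha = 4.03 × 10^7 m²
Unconfined: ΔV_u = Sy × A × Δh = 0.066 × 4.03 × 10^7 × 0.88 = 2.341 × 10^6 m³
Confined: ΔV_c = S × A × Δh = 7 × 10^-4 × 4.03 × 10^7 × 0.88 = 24820 m³
Ratio = ΔV_u / ΔV_c = Sy / S = 0.066 / 7 × 10^-4 = 94.29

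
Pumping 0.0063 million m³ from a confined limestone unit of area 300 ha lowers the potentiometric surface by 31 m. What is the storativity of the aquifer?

S ≈ 6.8 × 10^-5

A = 300 ha = 3 × 10^6 m²
ΔV = 0.0063 million m³ = 6300 m³
S = ΔV / (A × Δh) = 6300 m³ / (3 × 10^6 m² × 31 m) = 6.774 × 10^-5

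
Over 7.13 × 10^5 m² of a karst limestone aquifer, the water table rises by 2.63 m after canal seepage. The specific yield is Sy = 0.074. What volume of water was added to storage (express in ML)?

ΔV ≈ 139 ML

ΔV = Sy × A × Δh = 0.074 × 7.13 × 10^5 m² × 2.63 m = 1.388 × 10^5 m³
ΔV = 1.388 × 10^5 m³ = 138.8 ML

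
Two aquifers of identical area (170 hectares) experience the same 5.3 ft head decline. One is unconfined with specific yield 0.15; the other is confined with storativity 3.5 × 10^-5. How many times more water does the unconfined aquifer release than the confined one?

A = 170 hectares = 1.7 × 10^6 m²
Δh = 5.3 ft = 1.615 m
Unconfined: ΔV_u = Sy × A × Δh = 0.15 × 1.7 × 10^6 × 1.615 = 4.119 × 10^5 m³
Confined: ΔV_c = S × A × Δh = 3.5 × 10^-5 × 1.7 × 10^6 × 1.615 = 96.12 m³
Ratio = ΔV_u / ΔV_c = Sy / S = 0.15 / 3.5 × 10^-5 = 4286

ΔV_u / ΔV_c ≈ 4290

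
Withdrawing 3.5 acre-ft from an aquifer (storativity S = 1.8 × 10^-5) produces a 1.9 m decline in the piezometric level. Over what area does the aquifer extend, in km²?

ΔV = 3.5 acre-ft = 4317 m³
A = ΔV / (S × Δh) = 4317 / (1.8 × 10^-5 × 1.9) = 1.262 × 10^8 m²
A = 1.262 × 10^8 m² = 126.2 km²

A ≈ 126 km²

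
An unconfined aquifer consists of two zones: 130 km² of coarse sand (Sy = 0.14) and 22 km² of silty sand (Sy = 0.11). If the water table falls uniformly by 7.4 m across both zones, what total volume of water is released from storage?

A₁ = 130 km² = 1.3 × 10^8 m²; A₂ = 22 km² = 2.2 × 10^7 m²
ΔV₁ = 0.14 × 1.3 × 10^8 × 7.4 = 1.347 × 10^8 m³
ΔV₂ = 0.11 × 2.2 × 10^7 × 7.4 = 1.791 × 10^7 m³
ΔV = ΔV₁ + ΔV₂ = 1.526 × 10^8 m³

ΔV ≈ 1.53 × 10^8 m³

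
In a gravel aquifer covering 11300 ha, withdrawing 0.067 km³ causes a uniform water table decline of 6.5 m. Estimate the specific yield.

Sy ≈ 0.091

A = 11300 ha = 1.13 × 10^8 m²
ΔV = 0.067 km³ = 6.7 × 10^7 m³
Sy = ΔV / (A × Δh) = 6.7 × 10^7 m³ / (1.13 × 10^8 m² × 6.5 m) = 0.09122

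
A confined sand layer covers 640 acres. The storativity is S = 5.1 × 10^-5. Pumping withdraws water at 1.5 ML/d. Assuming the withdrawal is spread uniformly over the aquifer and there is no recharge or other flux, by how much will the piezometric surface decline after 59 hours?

A = 640 acres = 2.59 × 10^6 m²
Q = 1.5 ML/d = 1500 m³/d
t = 59 hours = 2.458 d
ΔV = Q × t = 1500 m³/d × 2.458 d = 3687 m³
Δh = ΔV / (S × A) = 3687 / (5.1 × 10^-5 × 2.59 × 10^6) = 27.92 m

Δh ≈ 27.9 m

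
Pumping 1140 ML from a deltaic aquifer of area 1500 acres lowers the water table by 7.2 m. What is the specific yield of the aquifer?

Sy ≈ 0.026

A = 1500 acres = 6.07 × 10^6 m²
ΔV = 1140 ML = 1.14 × 10^6 m³
Sy = ΔV / (A × Δh) = 1.14 × 10^6 m³ / (6.07 × 10^6 m² × 7.2 m) = 0.02608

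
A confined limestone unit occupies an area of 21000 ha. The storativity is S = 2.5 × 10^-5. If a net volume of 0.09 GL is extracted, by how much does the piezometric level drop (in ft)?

Δh ≈ 56.2 ft

A = 21000 ha = 2.1 × 10^8 m²
ΔV = 0.09 GL = 90000 m³
Δh = ΔV / (S × A) = 90000 m³ / (2.5 × 10^-5 × 2.1 × 10^8 m²) = 17.14 m
Δh = 17.14 m = 56.24 ft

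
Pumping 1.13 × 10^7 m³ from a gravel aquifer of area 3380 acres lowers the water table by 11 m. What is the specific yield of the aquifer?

A = 3380 acres = 1.368 × 10^7 m²
Sy = ΔV / (A × Δh) = 1.13 × 10^7 m³ / (1.368 × 10^7 m² × 11 m) = 0.0751

Sy ≈ 0.075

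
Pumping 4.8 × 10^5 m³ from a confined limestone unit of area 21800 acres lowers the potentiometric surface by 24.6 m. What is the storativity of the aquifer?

S ≈ 2.2 × 10^-4

A = 21800 acres = 8.822 × 10^7 m²
S = ΔV / (A × Δh) = 4.8 × 10^5 m³ / (8.822 × 10^7 m² × 24.6 m) = 2.212 × 10^-4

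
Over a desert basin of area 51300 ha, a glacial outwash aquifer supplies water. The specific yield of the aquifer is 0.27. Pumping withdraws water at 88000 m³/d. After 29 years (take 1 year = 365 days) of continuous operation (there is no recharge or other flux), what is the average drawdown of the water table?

A = 51300 ha = 5.13 × 10^8 m²
t = 29 years = 10580 d
ΔV = Q × t = 88000 m³/d × 10580 d = 9.315 × 10^8 m³
Δh = ΔV / (Sy × A) = 9.315 × 10^8 / (0.27 × 5.13 × 10^8) = 6.725 m

Δh ≈ 6.73 m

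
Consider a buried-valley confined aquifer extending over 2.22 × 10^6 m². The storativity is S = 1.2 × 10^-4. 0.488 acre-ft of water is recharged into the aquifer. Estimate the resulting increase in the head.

Δh ≈ 2.26 m

ΔV = 0.488 acre-ft = 601.9 m³
Δh = ΔV / (S × A) = 601.9 m³ / (1.2 × 10^-4 × 2.22 × 10^6 m²) = 2.26 m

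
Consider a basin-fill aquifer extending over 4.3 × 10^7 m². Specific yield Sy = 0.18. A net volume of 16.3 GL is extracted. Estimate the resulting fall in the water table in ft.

ΔV = 16.3 GL = 1.63 × 10^7 m³
Δh = ΔV / (Sy × A) = 1.63 × 10^7 m³ / (0.18 × 4.3 × 10^7 m²) = 2.106 m
Δh = 2.106 m = 6.909 ft

Δh ≈ 6.91 ft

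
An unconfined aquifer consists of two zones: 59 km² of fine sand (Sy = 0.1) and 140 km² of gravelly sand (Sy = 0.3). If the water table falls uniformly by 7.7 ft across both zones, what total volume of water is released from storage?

ΔV ≈ 1.12 × 10^8 m³

A₁ = 59 km² = 5.9 × 10^7 m²; A₂ = 140 km² = 1.4 × 10^8 m²
Δh = 7.7 ft = 2.347 m
ΔV₁ = 0.1 × 5.9 × 10^7 × 2.347 = 1.385 × 10^7 m³
ΔV₂ = 0.3 × 1.4 × 10^8 × 2.347 = 9.857 × 10^7 m³
ΔV = ΔV₁ + ΔV₂ = 1.124 × 10^8 m³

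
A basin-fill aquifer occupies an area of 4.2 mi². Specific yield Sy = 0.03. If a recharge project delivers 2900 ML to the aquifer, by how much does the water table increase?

A = 4.2 mi² = 1.088 × 10^7 m²
ΔV = 2900 ML = 2.9 × 10^6 m³
Δh = ΔV / (Sy × A) = 2.9 × 10^6 m³ / (0.03 × 1.088 × 10^7 m²) = 8.886 m

Δh ≈ 8.89 m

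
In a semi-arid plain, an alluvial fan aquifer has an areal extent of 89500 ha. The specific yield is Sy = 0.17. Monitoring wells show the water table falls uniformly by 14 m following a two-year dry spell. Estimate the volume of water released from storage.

A = 89500 ha = 8.95 × 10^8 m²
ΔV = Sy × A × Δh = 0.17 × 8.95 × 10^8 m² × 14 m = 2.13 × 10^9 m³

ΔV ≈ 2.13 × 10^9 m³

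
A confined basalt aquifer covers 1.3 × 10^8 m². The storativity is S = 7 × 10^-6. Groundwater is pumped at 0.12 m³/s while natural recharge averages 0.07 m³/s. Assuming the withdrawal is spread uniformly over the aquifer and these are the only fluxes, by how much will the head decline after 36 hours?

Net abstraction = 0.12 − 0.07 = 0.05 m³/s
Q_net = 0.05 m³/s = 4320 m³/d
t = 36 hours = 1.5 d
ΔV = Q × t = 4320 m³/d × 1.5 d = 6480 m³
Δh = ΔV / (S × A) = 6480 / (7 × 10^-6 × 1.3 × 10^8) = 7.121 m

Δh ≈ 7.12 m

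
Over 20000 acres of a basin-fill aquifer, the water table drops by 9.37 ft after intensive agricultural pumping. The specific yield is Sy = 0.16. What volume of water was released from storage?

ΔV ≈ 3.7 × 10^7 m³

A = 20000 acres = 8.094 × 10^7 m²
Δh = 9.37 ft = 2.856 m
ΔV = Sy × A × Δh = 0.16 × 8.094 × 10^7 m² × 2.856 m = 3.698 × 10^7 m³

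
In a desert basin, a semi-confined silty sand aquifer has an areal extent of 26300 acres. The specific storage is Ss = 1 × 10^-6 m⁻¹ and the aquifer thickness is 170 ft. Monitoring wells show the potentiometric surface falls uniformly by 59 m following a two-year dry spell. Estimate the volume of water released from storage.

ΔV ≈ 3.25 × 10^5 m³

b = 170 ft = 51.82 m
S = Ss × b = 1 × 10^-6 m⁻¹ × 51.82 m = 5.182 × 10^-5
A = 26300 acres = 1.064 × 10^8 m²
ΔV = S × A × Δh = 5.182 × 10^-5 × 1.064 × 10^8 m² × 59 m = 3.254 × 10^5 m³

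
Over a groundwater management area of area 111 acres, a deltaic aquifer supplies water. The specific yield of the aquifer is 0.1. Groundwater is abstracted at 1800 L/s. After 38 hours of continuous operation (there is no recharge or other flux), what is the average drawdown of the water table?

A = 111 acres = 4.492 × 10^5 m²
Q = 1800 L/s = 1.555 × 10^5 m³/d
t = 38 hours = 1.583 d
ΔV = Q × t = 1.555 × 10^5 m³/d × 1.583 d = 2.462 × 10^5 m³
Δh = ΔV / (Sy × A) = 2.462 × 10^5 / (0.1 × 4.492 × 10^5) = 5.482 m

Δh ≈ 5.48 m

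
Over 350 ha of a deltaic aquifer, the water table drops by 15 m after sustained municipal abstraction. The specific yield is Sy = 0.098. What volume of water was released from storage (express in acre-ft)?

A = 350 ha = 3.5 × 10^6 m²
ΔV = Sy × A × Δh = 0.098 × 3.5 × 10^6 m² × 15 m = 5.145 × 10^6 m³
ΔV = 5.145 × 10^6 m³ = 4171 acre-ft

ΔV ≈ 4170 acre-ft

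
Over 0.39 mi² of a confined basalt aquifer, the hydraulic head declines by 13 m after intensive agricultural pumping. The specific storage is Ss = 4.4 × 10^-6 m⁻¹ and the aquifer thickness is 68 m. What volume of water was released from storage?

S = Ss × b = 4.4 × 10^-6 m⁻¹ × 68 m = 2.992 × 10^-4
A = 0.39 mi² = 1.01 × 10^6 m²
ΔV = S × A × Δh = 2.992 × 10^-4 × 1.01 × 10^6 m² × 13 m = 3929 m³

ΔV ≈ 3930 m³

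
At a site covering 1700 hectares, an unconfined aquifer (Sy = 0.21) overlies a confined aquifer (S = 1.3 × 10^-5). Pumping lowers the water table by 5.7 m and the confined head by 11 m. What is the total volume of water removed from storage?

A = 1700 hectares = 1.7 × 10^7 m²
Unconfined: ΔV_u = Sy × A × Δh_u = 0.21 × 1.7 × 10^7 × 5.7 = 2.035 × 10^7 m³
Confined: ΔV_c = S × A × Δh_c = 1.3 × 10^-5 × 1.7 × 10^7 × 11 = 2431 m³
Total ΔV = 2.035 × 10^7 + 2431 = 2.035 × 10^7 m³

ΔV ≈ 2.04 × 10^7 m³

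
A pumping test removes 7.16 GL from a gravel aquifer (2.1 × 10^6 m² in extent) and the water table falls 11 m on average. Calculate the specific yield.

ΔV = 7.16 GL = 7.16 × 10^6 m³
Sy = ΔV / (A × Δh) = 7.16 × 10^6 m³ / (2.1 × 10^6 m² × 11 m) = 0.31

Sy ≈ 0.31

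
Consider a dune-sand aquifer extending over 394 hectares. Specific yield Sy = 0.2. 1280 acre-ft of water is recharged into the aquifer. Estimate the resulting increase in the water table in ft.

A = 394 hectares = 3.94 × 10^6 m²
ΔV = 1280 acre-ft = 1.579 × 10^6 m³
Δh = ΔV / (Sy × A) = 1.579 × 10^6 m³ / (0.2 × 3.94 × 10^6 m²) = 2.004 m
Δh = 2.004 m = 6.574 ft

Δh ≈ 6.57 ft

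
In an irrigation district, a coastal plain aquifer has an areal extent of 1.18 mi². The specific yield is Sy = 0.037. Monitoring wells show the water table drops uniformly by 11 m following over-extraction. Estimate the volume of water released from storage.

A = 1.18 mi² = 3.056 × 10^6 m²
ΔV = Sy × A × Δh = 0.037 × 3.056 × 10^6 m² × 11 m = 1.244 × 10^6 m³

ΔV ≈ 1.24 × 10^6 m³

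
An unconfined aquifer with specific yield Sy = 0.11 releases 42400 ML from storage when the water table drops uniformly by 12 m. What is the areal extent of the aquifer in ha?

ΔV = 42400 ML = 4.24 × 10^7 m³
A = ΔV / (Sy × Δh) = 4.24 × 10^7 / (0.11 × 12) = 3.212 × 10^7 m²
A = 3.212 × 10^7 m² = 3212 ha

A ≈ 3210 ha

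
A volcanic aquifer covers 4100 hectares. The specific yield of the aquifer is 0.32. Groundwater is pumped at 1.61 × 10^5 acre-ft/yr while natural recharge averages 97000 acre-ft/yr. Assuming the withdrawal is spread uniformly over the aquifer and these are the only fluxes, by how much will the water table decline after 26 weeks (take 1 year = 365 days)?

Δh ≈ 3 m

A = 4100 hectares = 4.1 × 10^7 m²
Net abstraction = 1.61 × 10^5 − 97000 = 64000 acre-ft/yr
Q_net = 64000 acre-ft/yr = 2.163 × 10^5 m³/d
t = 26 weeks = 182 d
ΔV = Q × t = 2.163 × 10^5 m³/d × 182 d = 3.936 × 10^7 m³
Δh = ΔV / (Sy × A) = 3.936 × 10^7 / (0.32 × 4.1 × 10^7) = 3 m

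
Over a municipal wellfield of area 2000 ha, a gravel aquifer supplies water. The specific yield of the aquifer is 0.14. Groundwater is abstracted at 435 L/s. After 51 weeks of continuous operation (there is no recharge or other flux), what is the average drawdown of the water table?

A = 2000 ha = 2 × 10^7 m²
Q = 435 L/s = 37580 m³/d
t = 51 weeks = 357 d
ΔV = Q × t = 37580 m³/d × 357 d = 1.342 × 10^7 m³
Δh = ΔV / (Sy × A) = 1.342 × 10^7 / (0.14 × 2 × 10^7) = 4.792 m

Δh ≈ 4.79 m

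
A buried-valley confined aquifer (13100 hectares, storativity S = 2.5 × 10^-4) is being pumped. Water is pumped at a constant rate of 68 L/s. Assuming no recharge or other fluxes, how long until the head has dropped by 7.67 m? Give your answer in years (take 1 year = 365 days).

A = 13100 hectares = 1.31 × 10^8 m²
ΔV = S × A × Δh = 2.5 × 10^-4 × 1.31 × 10^8 × 7.67 = 2.512 × 10^5 m³
Q = 68 L/s = 5875 m³/d
t = ΔV / Q = 2.512 × 10^5 m³ / 5875 m³/d = 42.75 d
t = 42.75 d ≈ 0.1171 years

t ≈ 0.117 years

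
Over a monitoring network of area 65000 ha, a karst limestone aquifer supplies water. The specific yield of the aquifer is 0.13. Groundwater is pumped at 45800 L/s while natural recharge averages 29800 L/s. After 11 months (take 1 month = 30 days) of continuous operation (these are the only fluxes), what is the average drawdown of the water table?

Δh ≈ 5.4 m

A = 65000 ha = 6.5 × 10^8 m²
Net abstraction = 45800 − 29800 = 16000 L/s
Q_net = 16000 L/s = 1.382 × 10^6 m³/d
t = 11 months = 330 d
ΔV = Q × t = 1.382 × 10^6 m³/d × 330 d = 4.562 × 10^8 m³
Δh = ΔV / (Sy × A) = 4.562 × 10^8 / (0.13 × 6.5 × 10^8) = 5.399 m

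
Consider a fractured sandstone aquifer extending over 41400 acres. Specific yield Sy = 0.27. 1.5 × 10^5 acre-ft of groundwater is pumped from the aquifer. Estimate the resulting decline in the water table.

A = 41400 acres = 1.675 × 10^8 m²
ΔV = 1.5 × 10^5 acre-ft = 1.85 × 10^8 m³
Δh = ΔV / (Sy × A) = 1.85 × 10^8 m³ / (0.27 × 1.675 × 10^8 m²) = 4.09 m

Δh ≈ 4.09 m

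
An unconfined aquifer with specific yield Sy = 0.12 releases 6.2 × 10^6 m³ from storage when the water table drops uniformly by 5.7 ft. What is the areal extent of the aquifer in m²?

A ≈ 2.97 × 10^7 m²

Δh = 5.7 ft = 1.737 m
A = ΔV / (Sy × Δh) = 6.2 × 10^6 / (0.12 × 1.737) = 2.974 × 10^7 m²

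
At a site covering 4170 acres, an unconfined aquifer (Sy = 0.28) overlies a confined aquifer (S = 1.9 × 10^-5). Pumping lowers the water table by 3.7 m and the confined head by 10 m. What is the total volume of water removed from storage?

ΔV ≈ 1.75 × 10^7 m³

A = 4170 acres = 1.688 × 10^7 m²
Unconfined: ΔV_u = Sy × A × Δh_u = 0.28 × 1.688 × 10^7 × 3.7 = 1.748 × 10^7 m³
Confined: ΔV_c = S × A × Δh_c = 1.9 × 10^-5 × 1.688 × 10^7 × 10 = 3206 m³
Total ΔV = 1.748 × 10^7 + 3206 = 1.749 × 10^7 m³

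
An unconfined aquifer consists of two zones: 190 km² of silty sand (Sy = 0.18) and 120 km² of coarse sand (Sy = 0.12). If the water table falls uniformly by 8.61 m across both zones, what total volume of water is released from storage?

A₁ = 190 km² = 1.9 × 10^8 m²; A₂ = 120 km² = 1.2 × 10^8 m²
ΔV₁ = 0.18 × 1.9 × 10^8 × 8.61 = 2.945 × 10^8 m³
ΔV₂ = 0.12 × 1.2 × 10^8 × 8.61 = 1.24 × 10^8 m³
ΔV = ΔV₁ + ΔV₂ = 4.184 × 10^8 m³

ΔV ≈ 4.18 × 10^8 m³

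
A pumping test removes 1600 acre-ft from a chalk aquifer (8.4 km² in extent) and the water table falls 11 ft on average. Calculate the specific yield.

Sy ≈ 0.07

A = 8.4 km² = 8.4 × 10^6 m²
Δh = 11 ft = 3.353 m
ΔV = 1600 acre-ft = 1.974 × 10^6 m³
Sy = ΔV / (A × Δh) = 1.974 × 10^6 m³ / (8.4 × 10^6 m² × 3.353 m) = 0.07008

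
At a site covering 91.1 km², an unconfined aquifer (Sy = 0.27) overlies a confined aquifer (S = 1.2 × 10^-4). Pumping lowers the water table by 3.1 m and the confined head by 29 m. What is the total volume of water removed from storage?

ΔV ≈ 7.66 × 10^7 m³

A = 91.1 km² = 9.11 × 10^7 m²
Unconfined: ΔV_u = Sy × A × Δh_u = 0.27 × 9.11 × 10^7 × 3.1 = 7.625 × 10^7 m³
Confined: ΔV_c = S × A × Δh_c = 1.2 × 10^-4 × 9.11 × 10^7 × 29 = 3.17 × 10^5 m³
Total ΔV = 7.625 × 10^7 + 3.17 × 10^5 = 7.657 × 10^7 m³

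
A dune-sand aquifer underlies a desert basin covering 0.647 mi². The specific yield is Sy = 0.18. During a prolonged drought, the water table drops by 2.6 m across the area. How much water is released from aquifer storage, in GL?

ΔV ≈ 0.784 GL

A = 0.647 mi² = 1.676 × 10^6 m²
ΔV = Sy × A × Δh = 0.18 × 1.676 × 10^6 m² × 2.6 m = 7.842 × 10^5 m³
ΔV = 7.842 × 10^5 m³ = 0.7842 GL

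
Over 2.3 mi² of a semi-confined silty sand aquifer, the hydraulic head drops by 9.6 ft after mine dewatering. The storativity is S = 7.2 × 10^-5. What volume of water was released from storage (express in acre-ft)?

ΔV ≈ 1.02 acre-ft

A = 2.3 mi² = 5.957 × 10^6 m²
Δh = 9.6 ft = 2.926 m
ΔV = S × A × Δh = 7.2 × 10^-5 × 5.957 × 10^6 m² × 2.926 m = 1255 m³
ΔV = 1255 m³ = 1.017 acre-ft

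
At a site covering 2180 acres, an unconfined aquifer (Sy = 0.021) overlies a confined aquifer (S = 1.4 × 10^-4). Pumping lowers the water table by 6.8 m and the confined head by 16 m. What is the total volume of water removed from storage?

ΔV ≈ 1.28 × 10^6 m³

A = 2180 acres = 8.822 × 10^6 m²
Unconfined: ΔV_u = Sy × A × Δh_u = 0.021 × 8.822 × 10^6 × 6.8 = 1.26 × 10^6 m³
Confined: ΔV_c = S × A × Δh_c = 1.4 × 10^-4 × 8.822 × 10^6 × 16 = 19760 m³
Total ΔV = 1.26 × 10^6 + 19760 = 1.28 × 10^6 m³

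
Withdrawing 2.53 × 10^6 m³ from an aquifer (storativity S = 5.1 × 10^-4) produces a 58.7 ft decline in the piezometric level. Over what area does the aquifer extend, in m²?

Δh = 58.7 ft = 17.89 m
A = ΔV / (S × Δh) = 2.53 × 10^6 / (5.1 × 10^-4 × 17.89) = 2.773 × 10^8 m²

A ≈ 2.77 × 10^8 m²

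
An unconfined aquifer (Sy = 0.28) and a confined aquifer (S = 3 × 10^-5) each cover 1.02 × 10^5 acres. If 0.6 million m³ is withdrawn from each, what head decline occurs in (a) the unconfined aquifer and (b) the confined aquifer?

A = 1.02 × 10^5 acres = 4.128 × 10^8 m²
ΔV = 0.6 million m³ = 6 × 10^5 m³
Unconfined: Δh_u = ΔV/(Sy·A) = 6 × 10^5/(0.28 × 4.128 × 10^8) = 0.005191 m
Confined: Δh_c = ΔV/(S·A) = 6 × 10^5/(3 × 10^-5 × 4.128 × 10^8) = 48.45 m

Δh_u ≈ 0.00519 m; Δh_c ≈ 48.5 m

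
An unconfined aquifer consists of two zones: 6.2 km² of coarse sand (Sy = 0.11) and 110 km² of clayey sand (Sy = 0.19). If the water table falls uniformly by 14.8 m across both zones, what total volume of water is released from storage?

A₁ = 6.2 km² = 6.2 × 10^6 m²; A₂ = 110 km² = 1.1 × 10^8 m²
ΔV₁ = 0.11 × 6.2 × 10^6 × 14.8 = 1.009 × 10^7 m³
ΔV₂ = 0.19 × 1.1 × 10^8 × 14.8 = 3.093 × 10^8 m³
ΔV = ΔV₁ + ΔV₂ = 3.194 × 10^8 m³

ΔV ≈ 3.19 × 10^8 m³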